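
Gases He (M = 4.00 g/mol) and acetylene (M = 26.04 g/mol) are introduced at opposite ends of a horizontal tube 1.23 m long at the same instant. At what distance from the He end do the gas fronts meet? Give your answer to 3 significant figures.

Graham's law gives d_He/d_C₂H₂ = rate_He/rate_C₂H₂ = √(M_C₂H₂/M_He) = √(26.04/4.00) = 2.551.
With d_He + d_C₂H₂ = 1.23 m, d_C₂H₂ = 1.23/(1 + 2.551) = 0.3463 m.
d_He = 1.23 − 0.3463 = 0.884 m.

0.884 m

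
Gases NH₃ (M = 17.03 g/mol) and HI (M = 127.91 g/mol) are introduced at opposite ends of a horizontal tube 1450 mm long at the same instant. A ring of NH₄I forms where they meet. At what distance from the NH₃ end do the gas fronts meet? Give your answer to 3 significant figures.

In equal time, each gas travels a distance ∝ its rate ∝ 1/√M, so d_NH₃/d_HI = √(M_HI/M_NH₃) = √(127.91/17.03) = 2.741.
With d_NH₃ + d_HI = 1450 mm, d_HI = 1450/(1 + 2.741) = 387.6 mm.
d_NH₃ = 1450 − 387.6 = 1060 mm.

1060 mm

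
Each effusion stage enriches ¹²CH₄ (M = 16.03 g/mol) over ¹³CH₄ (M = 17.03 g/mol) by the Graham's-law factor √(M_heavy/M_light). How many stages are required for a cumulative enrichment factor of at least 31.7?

115

With α = √(17.03/16.03) per stage, ln α = ½ ln(1.06238) = 0.03026.
Need α^N ≥ 31.7 ⇒ N ≥ ln(31.7) / ln α = 3.456 / 0.03026 = 114.23.
Rounding up, N = 115 stages.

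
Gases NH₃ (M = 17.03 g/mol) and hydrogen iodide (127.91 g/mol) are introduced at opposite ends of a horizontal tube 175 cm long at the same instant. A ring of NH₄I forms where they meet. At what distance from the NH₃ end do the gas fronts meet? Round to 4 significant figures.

128.2 cm

Distances travelled in equal time are proportional to diffusion rates, so d_NH₃/d_HI = √(M_HI/M_NH₃) = √(127.91/17.03) = 2.741.
With d_NH₃ + d_HI = 175 cm, d_HI = 175/(1 + 2.741) = 46.78 cm.
d_NH₃ = 175 − 46.78 = 128.2 cm.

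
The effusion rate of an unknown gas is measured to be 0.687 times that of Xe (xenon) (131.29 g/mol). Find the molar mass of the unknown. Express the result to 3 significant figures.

278 g/mol

By Graham's law, rate_X/rate_Xe = √(M_Xe/M_X).
0.687 = √(131.29/M_X)
M_X = 131.29 / 0.687² = 131.29 / 0.4720 = 278 g/mol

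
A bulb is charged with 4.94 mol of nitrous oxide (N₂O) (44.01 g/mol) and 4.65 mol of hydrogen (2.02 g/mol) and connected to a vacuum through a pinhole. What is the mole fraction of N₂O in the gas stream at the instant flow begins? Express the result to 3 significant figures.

0.185

Each component's effusion rate ∝ (its partial pressure)·(1/√M) ∝ n_i/√M_i.
Mole fraction of N₂O in the effusate = (n_N₂O/√M_N₂O) / (n_N₂O/√M_N₂O + n_H₂/√M_H₂)
= (4.94/√44.01) / (4.94/√44.01 + 4.65/√2.02) = 0.7446/(0.7446 + 3.272) = 0.185.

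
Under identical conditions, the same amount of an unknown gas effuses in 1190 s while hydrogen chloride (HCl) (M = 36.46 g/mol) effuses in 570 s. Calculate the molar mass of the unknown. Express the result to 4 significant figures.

158.9 g/mol

Using Graham's law: t_X/t_HCl = √(M_X/M_HCl).
1190/570 = 2.088 = √(M_X/36.46)
M_X = 36.46 × 2.088² = 36.46 × 4.359 = 158.9 g/mol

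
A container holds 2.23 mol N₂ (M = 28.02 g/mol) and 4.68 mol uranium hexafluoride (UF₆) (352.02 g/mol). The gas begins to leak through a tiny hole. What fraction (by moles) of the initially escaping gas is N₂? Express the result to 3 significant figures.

0.628

Each component's effusion rate ∝ (its partial pressure)·(1/√M) ∝ n_i/√M_i.
Mole fraction of N₂ in the effusate = (n_N₂/√M_N₂) / (n_N₂/√M_N₂ + n_UF₆/√M_UF₆)
= (2.23/√28.02) / (2.23/√28.02 + 4.68/√352.02) = 0.4213/(0.4213 + 0.2494) = 0.628.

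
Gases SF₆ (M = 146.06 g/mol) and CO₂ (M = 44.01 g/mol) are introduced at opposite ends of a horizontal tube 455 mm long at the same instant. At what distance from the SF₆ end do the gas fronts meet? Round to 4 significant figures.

161.2 mm

Graham's law gives d_SF₆/d_CO₂ = rate_SF₆/rate_CO₂ = √(M_CO₂/M_SF₆) = √(44.01/146.06) = 0.5489.
With d_SF₆ + d_CO₂ = 455 mm, d_CO₂ = 455/(1 + 0.5489) = 293.8 mm.
d_SF₆ = 455 − 293.8 = 161.2 mm.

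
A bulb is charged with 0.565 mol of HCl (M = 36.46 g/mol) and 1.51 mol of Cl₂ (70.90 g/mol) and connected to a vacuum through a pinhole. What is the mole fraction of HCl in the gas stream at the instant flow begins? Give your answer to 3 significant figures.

Rate_i ∝ x_i/√M_i (Graham's law weighted by mole fraction), so the effusate composition follows n_i/√M_i.
Mole fraction of HCl in the effusate = (n_HCl/√M_HCl) / (n_HCl/√M_HCl + n_Cl₂/√M_Cl₂)
= (0.565/√36.46) / (0.565/√36.46 + 1.51/√70.90) = 0.09357/(0.09357 + 0.1793) = 0.343.

0.343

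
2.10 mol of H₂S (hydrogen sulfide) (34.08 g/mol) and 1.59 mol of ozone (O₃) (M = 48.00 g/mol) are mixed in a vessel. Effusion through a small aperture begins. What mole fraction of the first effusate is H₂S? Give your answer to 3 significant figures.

0.611

Each component's effusion rate ∝ (its partial pressure)·(1/√M) ∝ n_i/√M_i.
x_H₂S(eff) = (n_H₂S/√M_H₂S) / (n_H₂S/√M_H₂S + n_O₃/√M_O₃)
= (2.10/√34.08) / (2.10/√34.08 + 1.59/√48.00) = 0.3597/(0.3597 + 0.2295) = 0.611.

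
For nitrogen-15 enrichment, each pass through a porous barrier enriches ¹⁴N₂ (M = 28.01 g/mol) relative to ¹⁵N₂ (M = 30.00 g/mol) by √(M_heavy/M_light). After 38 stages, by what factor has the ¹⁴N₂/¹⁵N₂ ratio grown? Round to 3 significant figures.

3.68

Overall factor = α^38 with α = √(30.00/28.01), i.e. (30.00/28.01)^(38/2).
= 1.07105^19 = 3.68.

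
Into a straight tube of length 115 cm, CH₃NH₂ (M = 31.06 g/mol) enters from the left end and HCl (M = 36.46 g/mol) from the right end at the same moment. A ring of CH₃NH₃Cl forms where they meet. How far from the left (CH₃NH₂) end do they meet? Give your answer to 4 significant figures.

Distances travelled in equal time are proportional to diffusion rates, so d_CH₃NH₂/d_HCl = √(M_HCl/M_CH₃NH₂) = √(36.46/31.06) = 1.083.
With d_CH₃NH₂ + d_HCl = 115 cm, d_HCl = 115/(1 + 1.083) = 55.20 cm.
d_CH₃NH₂ = 115 − 55.20 = 59.80 cm.

59.80 cm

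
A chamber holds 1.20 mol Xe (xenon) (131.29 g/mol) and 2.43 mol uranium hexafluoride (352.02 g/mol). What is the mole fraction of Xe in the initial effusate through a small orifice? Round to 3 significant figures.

0.447

Effusion rate of each component ∝ n_i/√M_i (partial pressure × 1/√M).
Mole fraction of Xe in the effusate = (n_Xe/√M_Xe) / (n_Xe/√M_Xe + n_UF₆/√M_UF₆)
= (1.20/√131.29) / (1.20/√131.29 + 2.43/√352.02) = 0.1047/(0.1047 + 0.1295) = 0.447.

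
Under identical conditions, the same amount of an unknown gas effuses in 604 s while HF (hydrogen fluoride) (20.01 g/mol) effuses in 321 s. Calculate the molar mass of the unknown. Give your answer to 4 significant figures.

Using Graham's law: t_X/t_HF = √(M_X/M_HF).
604/321 = 1.882 = √(M_X/20.01)
M_X = 20.01 × 1.882² = 20.01 × 3.540 = 70.85 g/mol

70.85 g/mol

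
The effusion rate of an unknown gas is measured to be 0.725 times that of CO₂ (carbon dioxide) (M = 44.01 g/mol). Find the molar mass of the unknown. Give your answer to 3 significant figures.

Graham's law gives rate_X/rate_CO₂ = √(M_CO₂/M_X).
0.725 = √(44.01/M_X)
M_X = 44.01 / 0.725² = 44.01 / 0.5256 = 83.7 g/mol

83.7 g/mol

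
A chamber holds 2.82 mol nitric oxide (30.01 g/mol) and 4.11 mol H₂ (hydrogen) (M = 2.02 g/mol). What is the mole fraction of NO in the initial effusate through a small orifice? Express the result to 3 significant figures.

0.151

Effusion rate of each component ∝ n_i/√M_i (partial pressure × 1/√M).
x_NO(eff) = (n_NO/√M_NO) / (n_NO/√M_NO + n_H₂/√M_H₂)
= (2.82/√30.01) / (2.82/√30.01 + 4.11/√2.02) = 0.5148/(0.5148 + 2.892) = 0.151.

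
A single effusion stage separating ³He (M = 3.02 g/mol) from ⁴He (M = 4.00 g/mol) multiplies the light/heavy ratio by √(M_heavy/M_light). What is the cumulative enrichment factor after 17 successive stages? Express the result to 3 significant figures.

The single-stage factor is √(M_heavy/M_light), so 17 stages give [√(4.00/3.02)]^17 = (4.00/3.02)^(17/2).
= 1.32450^(17/2) = 10.9.

10.9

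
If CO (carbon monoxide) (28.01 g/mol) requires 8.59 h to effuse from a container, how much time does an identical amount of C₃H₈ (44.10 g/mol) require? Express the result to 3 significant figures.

Graham's law gives t_C₃H₈/t_CO = √(M_C₃H₈/M_CO) = √(44.10/28.01) = √1.574 = 1.255.
So the time for C₃H₈ is 8.59 × 1.255 = 10.8 h.

10.8 h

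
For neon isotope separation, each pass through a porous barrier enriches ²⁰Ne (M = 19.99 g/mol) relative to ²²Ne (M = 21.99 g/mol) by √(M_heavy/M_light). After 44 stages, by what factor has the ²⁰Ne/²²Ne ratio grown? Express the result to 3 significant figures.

The single-stage factor is √(M_heavy/M_light), so 44 stages give [√(21.99/19.99)]^44 = (21.99/19.99)^(44/2).
= 1.10005^22 = 8.15.

8.15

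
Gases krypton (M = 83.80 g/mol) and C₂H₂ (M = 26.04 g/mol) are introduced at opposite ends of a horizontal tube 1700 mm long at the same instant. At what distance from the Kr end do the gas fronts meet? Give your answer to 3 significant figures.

608 mm

The fronts meet when d_Kr + d_C₂H₂ = L with d_Kr/d_C₂H₂ = √(M_C₂H₂/M_Kr) (Graham's law). Here √(M_C₂H₂/M_Kr) = √(26.04/83.80) = 0.5574.
With d_Kr + d_C₂H₂ = 1700 mm, d_C₂H₂ = 1700/(1 + 0.5574) = 1092 mm.
d_Kr = 1700 − 1092 = 608 mm.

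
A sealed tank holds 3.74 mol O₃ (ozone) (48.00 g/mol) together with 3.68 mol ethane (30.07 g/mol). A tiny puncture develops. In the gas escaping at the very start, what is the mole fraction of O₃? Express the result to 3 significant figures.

0.446

Each component's effusion rate ∝ (its partial pressure)·(1/√M) ∝ n_i/√M_i.
x_O₃(eff) = (n_O₃/√M_O₃) / (n_O₃/√M_O₃ + n_C₂H₆/√M_C₂H₆)
= (3.74/√48.00) / (3.74/√48.00 + 3.68/√30.07) = 0.5398/(0.5398 + 0.6711) = 0.446.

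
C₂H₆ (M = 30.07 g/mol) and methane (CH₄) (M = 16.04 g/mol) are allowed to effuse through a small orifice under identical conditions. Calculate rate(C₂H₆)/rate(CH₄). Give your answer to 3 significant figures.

From Graham's law, rate_C₂H₆/rate_CH₄ = √(M_CH₄/M_C₂H₆) = √(16.04/30.07) = √0.5334 = 0.730.

0.730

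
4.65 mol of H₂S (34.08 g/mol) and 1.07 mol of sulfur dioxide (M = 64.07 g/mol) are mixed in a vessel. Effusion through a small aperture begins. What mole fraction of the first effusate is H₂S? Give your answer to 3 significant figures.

0.856

Effusion rate of each component ∝ n_i/√M_i (partial pressure × 1/√M).
So x_H₂S in the escaping gas = (n_H₂S/√M_H₂S) / Σ(n_i/√M_i)
= (4.65/√34.08) / (4.65/√34.08 + 1.07/√64.07) = 0.7965/(0.7965 + 0.1337) = 0.856.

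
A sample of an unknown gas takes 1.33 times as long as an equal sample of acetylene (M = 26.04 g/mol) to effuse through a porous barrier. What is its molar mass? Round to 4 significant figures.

From Graham's law, t_X/t_C₂H₂ = √(M_X/M_C₂H₂).
1.33 = √(M_X/26.04)
M_X = 26.04 × 1.33² = 26.04 × 1.769 = 46.06 g/mol

46.06 g/mol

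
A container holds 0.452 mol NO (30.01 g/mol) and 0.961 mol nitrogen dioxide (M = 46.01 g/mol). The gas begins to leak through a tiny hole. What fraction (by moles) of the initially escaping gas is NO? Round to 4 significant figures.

0.3680

The effusion rate of species i is ∝ p_i/√M_i ∝ n_i/√M_i.
Mole fraction of NO in the effusate = (n_NO/√M_NO) / (n_NO/√M_NO + n_NO₂/√M_NO₂)
= (0.452/√30.01) / (0.452/√30.01 + 0.961/√46.01) = 0.08251/(0.08251 + 0.1417) = 0.3680.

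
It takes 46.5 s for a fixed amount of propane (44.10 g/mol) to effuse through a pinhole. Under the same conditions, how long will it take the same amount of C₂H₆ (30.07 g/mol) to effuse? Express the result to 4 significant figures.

Graham's law gives t_C₂H₆/t_C₃H₈ = √(M_C₂H₆/M_C₃H₈) = √(30.07/44.10) = √0.6819 = 0.8257.
So the time for C₂H₆ is 46.5 × 0.8257 = 38.40 s.

38.40 s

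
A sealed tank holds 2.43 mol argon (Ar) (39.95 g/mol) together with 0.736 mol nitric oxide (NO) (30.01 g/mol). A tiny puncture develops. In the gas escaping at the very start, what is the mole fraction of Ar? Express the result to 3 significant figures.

Effusion rate of each component ∝ n_i/√M_i (partial pressure × 1/√M).
So x_Ar in the escaping gas = (n_Ar/√M_Ar) / Σ(n_i/√M_i)
= (2.43/√39.95) / (2.43/√39.95 + 0.736/√30.01) = 0.3845/(0.3845 + 0.1344) = 0.741.

0.741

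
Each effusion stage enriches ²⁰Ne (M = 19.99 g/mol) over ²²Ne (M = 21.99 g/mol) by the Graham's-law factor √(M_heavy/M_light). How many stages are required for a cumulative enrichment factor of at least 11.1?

51

With α = √(21.99/19.99) per stage, ln α = ½ ln(1.10005) = 0.04768.
Need α^N ≥ 11.1 ⇒ N ≥ ln(11.1) / ln α = 2.407 / 0.04768 = 50.48.
So at least 51 stages are needed.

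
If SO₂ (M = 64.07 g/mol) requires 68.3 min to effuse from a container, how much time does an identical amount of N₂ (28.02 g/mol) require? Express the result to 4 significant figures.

45.17 min

Since effusion rate ∝ 1/√M, t_N₂/t_SO₂ = √(M_N₂/M_SO₂) = √(28.02/64.07) = √0.4373 = 0.6613.
So the time for N₂ is 68.3 × 0.6613 = 45.17 min.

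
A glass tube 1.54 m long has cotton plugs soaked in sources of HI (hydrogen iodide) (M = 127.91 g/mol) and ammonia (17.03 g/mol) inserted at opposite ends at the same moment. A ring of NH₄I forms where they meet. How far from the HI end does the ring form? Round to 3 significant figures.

The fronts meet when d_HI + d_NH₃ = L with d_HI/d_NH₃ = √(M_NH₃/M_HI) (Graham's law). Here √(M_NH₃/M_HI) = √(17.03/127.91) = 0.3649.
With d_HI + d_NH₃ = 1.54 m, d_NH₃ = 1.54/(1 + 0.3649) = 1.128 m.
d_HI = 1.54 − 1.128 = 0.412 m.

0.412 m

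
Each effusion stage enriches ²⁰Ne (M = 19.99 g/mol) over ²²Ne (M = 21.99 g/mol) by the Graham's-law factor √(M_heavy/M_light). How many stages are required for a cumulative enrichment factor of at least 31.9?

Per stage α = (21.99/19.99)^(1/2) = 1.10005^0.5, giving ln α = 0.04768.
Need α^N ≥ 31.9 ⇒ N ≥ ln(31.9) / ln α = 3.463 / 0.04768 = 72.63.
Minimum whole number of stages: N = 73.

73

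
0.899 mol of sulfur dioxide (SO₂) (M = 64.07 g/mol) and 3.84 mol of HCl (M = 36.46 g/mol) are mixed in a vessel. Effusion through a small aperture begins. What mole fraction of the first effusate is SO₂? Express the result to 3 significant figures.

Rate_i ∝ x_i/√M_i (Graham's law weighted by mole fraction), so the effusate composition follows n_i/√M_i.
Mole fraction of SO₂ in the effusate = (n_SO₂/√M_SO₂) / (n_SO₂/√M_SO₂ + n_HCl/√M_HCl)
= (0.899/√64.07) / (0.899/√64.07 + 3.84/√36.46) = 0.1123/(0.1123 + 0.6359) = 0.150.

0.150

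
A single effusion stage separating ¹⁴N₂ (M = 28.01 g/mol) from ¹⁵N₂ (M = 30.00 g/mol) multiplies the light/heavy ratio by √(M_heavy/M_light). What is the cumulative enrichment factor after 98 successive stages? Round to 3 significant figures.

Overall factor = α^98 with α = √(30.00/28.01), i.e. (30.00/28.01)^(98/2).
= 1.07105^49 = 28.9.

28.9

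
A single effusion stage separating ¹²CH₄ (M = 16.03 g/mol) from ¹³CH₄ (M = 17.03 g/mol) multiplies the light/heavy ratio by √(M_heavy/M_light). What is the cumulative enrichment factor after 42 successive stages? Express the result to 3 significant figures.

The single-stage factor is √(M_heavy/M_light), so 42 stages give [√(17.03/16.03)]^42 = (17.03/16.03)^(42/2).
= 1.06238^21 = 3.56.

3.56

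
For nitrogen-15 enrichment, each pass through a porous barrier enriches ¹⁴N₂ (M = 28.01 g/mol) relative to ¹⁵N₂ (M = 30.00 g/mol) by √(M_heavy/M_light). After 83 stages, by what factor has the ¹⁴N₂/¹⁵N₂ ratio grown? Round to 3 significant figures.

After 83 stages the ratio has grown by (√(30.00/28.01))^83 = (30.00/28.01)^(83/2).
= 1.07105^(83/2) = 17.3.

17.3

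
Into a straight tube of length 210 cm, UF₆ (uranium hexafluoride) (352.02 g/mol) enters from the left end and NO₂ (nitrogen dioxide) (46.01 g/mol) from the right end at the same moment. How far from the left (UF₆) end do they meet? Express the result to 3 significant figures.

Distances travelled in equal time are proportional to diffusion rates, so d_UF₆/d_NO₂ = √(M_NO₂/M_UF₆) = √(46.01/352.02) = 0.3615.
With d_UF₆ + d_NO₂ = 210 cm, d_NO₂ = 210/(1 + 0.3615) = 154.2 cm.
d_UF₆ = 210 − 154.2 = 55.8 cm.

55.8 cm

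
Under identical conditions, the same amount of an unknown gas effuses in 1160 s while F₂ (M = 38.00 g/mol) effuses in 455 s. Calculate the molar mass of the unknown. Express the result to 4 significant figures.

From Graham's law, t_X/t_F₂ = √(M_X/M_F₂).
1160/455 = 2.549 = √(M_X/38.00)
M_X = 38.00 × 2.549² = 38.00 × 6.500 = 247.0 g/mol

247.0 g/mol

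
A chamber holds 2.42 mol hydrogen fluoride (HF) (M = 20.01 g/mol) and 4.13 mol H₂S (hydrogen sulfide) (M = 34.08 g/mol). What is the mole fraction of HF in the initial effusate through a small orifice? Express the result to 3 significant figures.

Rate_i ∝ x_i/√M_i (Graham's law weighted by mole fraction), so the effusate composition follows n_i/√M_i.
x_HF(eff) = (n_HF/√M_HF) / (n_HF/√M_HF + n_H₂S/√M_H₂S)
= (2.42/√20.01) / (2.42/√20.01 + 4.13/√34.08) = 0.5410/(0.5410 + 0.7075) = 0.433.

0.433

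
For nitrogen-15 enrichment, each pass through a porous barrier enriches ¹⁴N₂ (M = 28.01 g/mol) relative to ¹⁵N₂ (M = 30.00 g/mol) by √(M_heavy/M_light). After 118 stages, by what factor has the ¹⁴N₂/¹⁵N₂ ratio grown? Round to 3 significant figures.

57.4

Each stage multiplies the ratio by α = √(30.00/28.01), so after 118 stages the overall factor is α^118 = (30.00/28.01)^(118/2).
= 1.07105^59 = 57.4.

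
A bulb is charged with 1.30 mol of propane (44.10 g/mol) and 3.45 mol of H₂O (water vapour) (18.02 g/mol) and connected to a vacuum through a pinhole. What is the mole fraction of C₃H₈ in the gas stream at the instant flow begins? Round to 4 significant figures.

0.1941

Rate_i ∝ x_i/√M_i (Graham's law weighted by mole fraction), so the effusate composition follows n_i/√M_i.
Mole fraction of C₃H₈ in the effusate = (n_C₃H₈/√M_C₃H₈) / (n_C₃H₈/√M_C₃H₈ + n_H₂O/√M_H₂O)
= (1.30/√44.10) / (1.30/√44.10 + 3.45/√18.02) = 0.1958/(0.1958 + 0.8127) = 0.1941.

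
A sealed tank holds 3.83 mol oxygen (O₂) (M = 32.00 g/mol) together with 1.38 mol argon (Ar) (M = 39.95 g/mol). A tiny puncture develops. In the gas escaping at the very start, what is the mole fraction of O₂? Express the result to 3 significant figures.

Each component's effusion rate ∝ (its partial pressure)·(1/√M) ∝ n_i/√M_i.
Mole fraction of O₂ in the effusate = (n_O₂/√M_O₂) / (n_O₂/√M_O₂ + n_Ar/√M_Ar)
= (3.83/√32.00) / (3.83/√32.00 + 1.38/√39.95) = 0.6771/(0.6771 + 0.2183) = 0.756.

0.756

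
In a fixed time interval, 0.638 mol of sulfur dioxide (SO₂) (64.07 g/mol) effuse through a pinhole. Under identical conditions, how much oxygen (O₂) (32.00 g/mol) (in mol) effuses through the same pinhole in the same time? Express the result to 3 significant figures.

Using Graham's law: rate_O₂/rate_SO₂ = √(M_SO₂/M_O₂) = √(64.07/32.00) = √2.002 = 1.415.
So the amount for O₂ is 0.638 × 1.415 = 0.903 mol.

0.903 mol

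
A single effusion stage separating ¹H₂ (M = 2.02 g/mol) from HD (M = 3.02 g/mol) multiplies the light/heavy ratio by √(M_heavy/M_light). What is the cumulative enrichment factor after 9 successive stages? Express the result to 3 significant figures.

6.11

The single-stage factor is √(M_heavy/M_light), so 9 stages give [√(3.02/2.02)]^9 = (3.02/2.02)^(9/2).
= 1.49505^(9/2) = 6.11.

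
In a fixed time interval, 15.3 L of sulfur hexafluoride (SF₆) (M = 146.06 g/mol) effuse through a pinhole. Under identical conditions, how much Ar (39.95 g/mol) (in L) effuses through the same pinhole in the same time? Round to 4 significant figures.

29.25 L

Graham's law gives rate_Ar/rate_SF₆ = √(M_SF₆/M_Ar) = √(146.06/39.95) = √3.656 = 1.912.
So the volume for Ar is 15.3 × 1.912 = 29.25 L.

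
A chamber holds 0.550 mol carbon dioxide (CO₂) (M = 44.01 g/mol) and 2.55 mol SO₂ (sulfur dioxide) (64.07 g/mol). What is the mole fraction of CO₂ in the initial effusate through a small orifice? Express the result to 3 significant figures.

Rate_i ∝ x_i/√M_i (Graham's law weighted by mole fraction), so the effusate composition follows n_i/√M_i.
Mole fraction of CO₂ in the effusate = (n_CO₂/√M_CO₂) / (n_CO₂/√M_CO₂ + n_SO₂/√M_SO₂)
= (0.550/√44.01) / (0.550/√44.01 + 2.55/√64.07) = 0.08291/(0.08291 + 0.3186) = 0.207.

0.207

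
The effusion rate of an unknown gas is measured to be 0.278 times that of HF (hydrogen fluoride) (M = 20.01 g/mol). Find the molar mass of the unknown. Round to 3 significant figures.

By Graham's law, rate_X/rate_HF = √(M_HF/M_X).
0.278 = √(20.01/M_X)
M_X = 20.01 / 0.278² = 20.01 / 0.07728 = 259 g/mol

259 g/mol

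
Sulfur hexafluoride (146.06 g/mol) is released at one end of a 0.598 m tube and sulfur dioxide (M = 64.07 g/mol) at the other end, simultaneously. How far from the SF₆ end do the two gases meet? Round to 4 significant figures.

Distances travelled in equal time are proportional to diffusion rates, so d_SF₆/d_SO₂ = √(M_SO₂/M_SF₆) = √(64.07/146.06) = 0.6623.
With d_SF₆ + d_SO₂ = 0.598 m, d_SO₂ = 0.598/(1 + 0.6623) = 0.3597 m.
d_SF₆ = 0.598 − 0.3597 = 0.2383 m.

0.2383 m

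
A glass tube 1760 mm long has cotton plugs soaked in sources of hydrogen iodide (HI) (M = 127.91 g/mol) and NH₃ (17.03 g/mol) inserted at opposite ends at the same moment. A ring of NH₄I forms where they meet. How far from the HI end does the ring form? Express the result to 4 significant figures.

The fronts meet when d_HI + d_NH₃ = L with d_HI/d_NH₃ = √(M_NH₃/M_HI) (Graham's law). Here √(M_NH₃/M_HI) = √(17.03/127.91) = 0.3649.
With d_HI + d_NH₃ = 1760 mm, d_NH₃ = 1760/(1 + 0.3649) = 1289 mm.
d_HI = 1760 − 1289 = 470.5 mm.

470.5 mm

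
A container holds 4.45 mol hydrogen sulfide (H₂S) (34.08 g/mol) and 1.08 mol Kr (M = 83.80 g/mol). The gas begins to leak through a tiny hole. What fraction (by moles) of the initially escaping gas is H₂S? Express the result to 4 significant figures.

0.8660

The effusion rate of species i is ∝ p_i/√M_i ∝ n_i/√M_i.
So x_H₂S in the escaping gas = (n_H₂S/√M_H₂S) / Σ(n_i/√M_i)
= (4.45/√34.08) / (4.45/√34.08 + 1.08/√83.80) = 0.7623/(0.7623 + 0.1180) = 0.8660.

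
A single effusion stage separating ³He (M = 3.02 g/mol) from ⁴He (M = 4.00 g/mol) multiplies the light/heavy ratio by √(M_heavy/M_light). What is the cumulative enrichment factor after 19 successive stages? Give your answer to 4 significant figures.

14.44

The single-stage factor is √(M_heavy/M_light), so 19 stages give [√(4.00/3.02)]^19 = (4.00/3.02)^(19/2).
= 1.32450^(19/2) = 14.44.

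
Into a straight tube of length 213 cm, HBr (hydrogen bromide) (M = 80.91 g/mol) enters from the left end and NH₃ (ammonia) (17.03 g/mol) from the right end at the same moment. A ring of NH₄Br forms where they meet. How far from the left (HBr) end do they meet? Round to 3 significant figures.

In equal time, each gas travels a distance ∝ its rate ∝ 1/√M, so d_HBr/d_NH₃ = √(M_NH₃/M_HBr) = √(17.03/80.91) = 0.4588.
With d_HBr + d_NH₃ = 213 cm, d_NH₃ = 213/(1 + 0.4588) = 146.0 cm.
d_HBr = 213 − 146.0 = 67.0 cm.

67.0 cm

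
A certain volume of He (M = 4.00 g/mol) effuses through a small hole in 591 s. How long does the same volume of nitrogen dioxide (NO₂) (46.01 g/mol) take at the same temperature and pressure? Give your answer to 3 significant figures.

By Graham's law, t_NO₂/t_He = √(M_NO₂/M_He) = √(46.01/4.00) = √11.50 = 3.392.
So the time for NO₂ is 591 × 3.392 = 2000 s.

2000 s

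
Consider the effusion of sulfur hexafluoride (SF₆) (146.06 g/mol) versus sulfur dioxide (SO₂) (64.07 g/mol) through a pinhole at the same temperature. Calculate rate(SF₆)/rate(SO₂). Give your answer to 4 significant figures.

Since effusion rate ∝ 1/√M, rate_SF₆/rate_SO₂ = √(M_SO₂/M_SF₆) = √(64.07/146.06) = √0.4387 = 0.6623.

0.6623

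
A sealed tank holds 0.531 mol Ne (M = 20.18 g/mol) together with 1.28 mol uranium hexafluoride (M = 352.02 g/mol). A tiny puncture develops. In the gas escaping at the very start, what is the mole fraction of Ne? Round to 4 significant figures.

Each component's effusion rate ∝ (its partial pressure)·(1/√M) ∝ n_i/√M_i.
Mole fraction of Ne in the effusate = (n_Ne/√M_Ne) / (n_Ne/√M_Ne + n_UF₆/√M_UF₆)
= (0.531/√20.18) / (0.531/√20.18 + 1.28/√352.02) = 0.1182/(0.1182 + 0.06822) = 0.6341.

0.6341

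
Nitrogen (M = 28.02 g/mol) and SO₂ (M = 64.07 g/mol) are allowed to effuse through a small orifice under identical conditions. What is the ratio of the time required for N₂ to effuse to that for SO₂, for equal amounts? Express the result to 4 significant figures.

Graham's law gives t_N₂/t_SO₂ = √(M_N₂/M_SO₂) = √(28.02/64.07) = √0.4373 = 0.6613.

0.6613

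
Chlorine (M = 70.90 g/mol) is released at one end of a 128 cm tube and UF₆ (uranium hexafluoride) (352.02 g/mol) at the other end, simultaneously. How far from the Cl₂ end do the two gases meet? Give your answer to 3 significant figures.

Distances travelled in equal time are proportional to diffusion rates, so d_Cl₂/d_UF₆ = √(M_UF₆/M_Cl₂) = √(352.02/70.90) = 2.228.
With d_Cl₂ + d_UF₆ = 128 cm, d_UF₆ = 128/(1 + 2.228) = 39.65 cm.
d_Cl₂ = 128 − 39.65 = 88.3 cm.

88.3 cm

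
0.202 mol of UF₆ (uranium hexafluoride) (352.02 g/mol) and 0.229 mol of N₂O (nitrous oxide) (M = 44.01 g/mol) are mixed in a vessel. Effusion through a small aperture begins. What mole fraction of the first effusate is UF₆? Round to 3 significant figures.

Effusion rate of each component ∝ n_i/√M_i (partial pressure × 1/√M).
Mole fraction of UF₆ in the effusate = (n_UF₆/√M_UF₆) / (n_UF₆/√M_UF₆ + n_N₂O/√M_N₂O)
= (0.202/√352.02) / (0.202/√352.02 + 0.229/√44.01) = 0.01077/(0.01077 + 0.03452) = 0.238.

0.238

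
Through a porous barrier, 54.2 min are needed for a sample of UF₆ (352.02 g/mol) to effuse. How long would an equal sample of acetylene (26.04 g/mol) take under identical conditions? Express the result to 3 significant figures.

Since effusion rate ∝ 1/√M, t_C₂H₂/t_UF₆ = √(M_C₂H₂/M_UF₆) = √(26.04/352.02) = √0.07397 = 0.2720.
So the time for C₂H₂ is 54.2 × 0.2720 = 14.7 min.

14.7 min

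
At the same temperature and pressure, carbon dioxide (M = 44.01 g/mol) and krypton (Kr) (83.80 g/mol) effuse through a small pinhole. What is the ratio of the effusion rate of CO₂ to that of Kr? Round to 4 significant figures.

1.380

Using Graham's law: rate_CO₂/rate_Kr = √(M_Kr/M_CO₂) = √(83.80/44.01) = √1.904 = 1.380.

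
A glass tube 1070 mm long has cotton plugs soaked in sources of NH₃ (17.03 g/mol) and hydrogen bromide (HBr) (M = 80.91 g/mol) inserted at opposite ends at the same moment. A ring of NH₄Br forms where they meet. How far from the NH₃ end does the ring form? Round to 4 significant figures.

Graham's law gives d_NH₃/d_HBr = rate_NH₃/rate_HBr = √(M_HBr/M_NH₃) = √(80.91/17.03) = 2.180.
With d_NH₃ + d_HBr = 1070 mm, d_HBr = 1070/(1 + 2.180) = 336.5 mm.
d_NH₃ = 1070 − 336.5 = 733.5 mm.

733.5 mm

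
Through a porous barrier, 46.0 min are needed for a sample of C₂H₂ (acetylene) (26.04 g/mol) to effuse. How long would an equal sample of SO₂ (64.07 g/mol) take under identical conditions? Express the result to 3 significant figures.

From Graham's law, t_SO₂/t_C₂H₂ = √(M_SO₂/M_C₂H₂) = √(64.07/26.04) = √2.460 = 1.569.
So the time for SO₂ is 46.0 × 1.569 = 72.2 min.

72.2 min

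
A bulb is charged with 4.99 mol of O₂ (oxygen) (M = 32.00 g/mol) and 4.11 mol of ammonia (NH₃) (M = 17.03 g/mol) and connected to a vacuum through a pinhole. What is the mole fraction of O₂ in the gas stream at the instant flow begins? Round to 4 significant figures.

Each component's effusion rate ∝ (its partial pressure)·(1/√M) ∝ n_i/√M_i.
So x_O₂ in the escaping gas = (n_O₂/√M_O₂) / Σ(n_i/√M_i)
= (4.99/√32.00) / (4.99/√32.00 + 4.11/√17.03) = 0.8821/(0.8821 + 0.9959) = 0.4697.

0.4697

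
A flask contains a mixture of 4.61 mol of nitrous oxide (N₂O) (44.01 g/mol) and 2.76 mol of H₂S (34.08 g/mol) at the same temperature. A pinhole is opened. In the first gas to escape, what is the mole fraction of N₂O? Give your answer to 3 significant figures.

The effusion rate of species i is ∝ p_i/√M_i ∝ n_i/√M_i.
Mole fraction of N₂O in the effusate = (n_N₂O/√M_N₂O) / (n_N₂O/√M_N₂O + n_H₂S/√M_H₂S)
= (4.61/√44.01) / (4.61/√44.01 + 2.76/√34.08) = 0.6949/(0.6949 + 0.4728) = 0.595.

0.595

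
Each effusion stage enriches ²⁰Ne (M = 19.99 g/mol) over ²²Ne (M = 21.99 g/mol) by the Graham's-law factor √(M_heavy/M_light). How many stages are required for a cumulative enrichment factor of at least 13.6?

55

Single-stage factor α = √(21.99/19.99), so ln α = ½ ln(1.10005) = 0.04768.
Need α^N ≥ 13.6 ⇒ N ≥ ln(13.6) / ln α = 2.610 / 0.04768 = 54.74.
Rounding up, N = 55 stages.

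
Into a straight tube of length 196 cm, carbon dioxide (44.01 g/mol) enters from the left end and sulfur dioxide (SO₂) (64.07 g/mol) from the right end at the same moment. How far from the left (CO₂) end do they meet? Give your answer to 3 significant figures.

107 cm

Graham's law gives d_CO₂/d_SO₂ = rate_CO₂/rate_SO₂ = √(M_SO₂/M_CO₂) = √(64.07/44.01) = 1.207.
With d_CO₂ + d_SO₂ = 196 cm, d_SO₂ = 196/(1 + 1.207) = 88.83 cm.
d_CO₂ = 196 − 88.83 = 107 cm.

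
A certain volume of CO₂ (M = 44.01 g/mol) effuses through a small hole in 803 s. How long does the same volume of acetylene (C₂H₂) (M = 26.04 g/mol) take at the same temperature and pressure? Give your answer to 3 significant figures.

Since effusion rate ∝ 1/√M, t_C₂H₂/t_CO₂ = √(M_C₂H₂/M_CO₂) = √(26.04/44.01) = √0.5917 = 0.7692.
So the time for C₂H₂ is 803 × 0.7692 = 618 s.

618 s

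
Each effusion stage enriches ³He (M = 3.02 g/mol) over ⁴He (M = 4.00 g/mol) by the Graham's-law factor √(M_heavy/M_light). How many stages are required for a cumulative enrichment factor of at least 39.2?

27

Single-stage factor α = √(4.00/3.02), so ln α = ½ ln(1.32450) = 0.1405.
Need α^N ≥ 39.2 ⇒ N ≥ ln(39.2) / ln α = 3.669 / 0.1405 = 26.11.
Rounding up, N = 27 stages.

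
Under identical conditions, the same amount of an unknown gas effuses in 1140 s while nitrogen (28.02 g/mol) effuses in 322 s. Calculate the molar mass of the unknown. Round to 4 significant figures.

By Graham's law, t_X/t_N₂ = √(M_X/M_N₂).
1140/322 = 3.540 = √(M_X/28.02)
M_X = 28.02 × 3.540² = 28.02 × 12.53 = 351.2 g/mol

351.2 g/mol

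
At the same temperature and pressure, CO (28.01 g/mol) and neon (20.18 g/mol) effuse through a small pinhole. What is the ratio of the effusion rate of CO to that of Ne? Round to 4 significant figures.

0.8488

Since effusion rate ∝ 1/√M, rate_CO/rate_Ne = √(M_Ne/M_CO) = √(20.18/28.01) = √0.7205 = 0.8488.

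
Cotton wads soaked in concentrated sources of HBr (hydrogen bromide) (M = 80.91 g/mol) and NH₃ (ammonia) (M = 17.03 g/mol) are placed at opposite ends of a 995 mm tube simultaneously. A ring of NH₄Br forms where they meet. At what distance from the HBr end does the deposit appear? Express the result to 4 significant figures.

312.9 mm

Distances travelled in equal time are proportional to diffusion rates, so d_HBr/d_NH₃ = √(M_NH₃/M_HBr) = √(17.03/80.91) = 0.4588.
With d_HBr + d_NH₃ = 995 mm, d_NH₃ = 995/(1 + 0.4588) = 682.1 mm.
d_HBr = 995 − 682.1 = 312.9 mm.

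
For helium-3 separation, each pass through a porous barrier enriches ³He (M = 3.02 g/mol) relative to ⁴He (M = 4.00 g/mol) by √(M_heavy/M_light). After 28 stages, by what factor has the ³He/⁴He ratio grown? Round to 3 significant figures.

Each stage multiplies the ratio by α = √(4.00/3.02), so after 28 stages the overall factor is α^28 = (4.00/3.02)^(28/2).
= 1.32450^14 = 51.1.

51.1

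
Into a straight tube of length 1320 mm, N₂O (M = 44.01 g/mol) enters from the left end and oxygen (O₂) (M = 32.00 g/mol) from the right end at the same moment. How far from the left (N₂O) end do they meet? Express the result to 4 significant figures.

607.5 mm

In equal time, each gas travels a distance ∝ its rate ∝ 1/√M, so d_N₂O/d_O₂ = √(M_O₂/M_N₂O) = √(32.00/44.01) = 0.8527.
With d_N₂O + d_O₂ = 1320 mm, d_O₂ = 1320/(1 + 0.8527) = 712.5 mm.
d_N₂O = 1320 − 712.5 = 607.5 mm.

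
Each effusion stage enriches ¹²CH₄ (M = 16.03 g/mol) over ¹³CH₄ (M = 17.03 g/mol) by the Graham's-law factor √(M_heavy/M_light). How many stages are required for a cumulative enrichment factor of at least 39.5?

122

With α = √(17.03/16.03) per stage, ln α = ½ ln(1.06238) = 0.03026.
Need α^N ≥ 39.5 ⇒ N ≥ ln(39.5) / ln α = 3.676 / 0.03026 = 121.50.
So at least 122 stages are needed.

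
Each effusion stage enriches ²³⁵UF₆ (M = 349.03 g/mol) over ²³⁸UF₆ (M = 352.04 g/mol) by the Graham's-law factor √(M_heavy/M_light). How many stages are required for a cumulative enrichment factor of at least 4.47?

Per stage α = (352.04/349.03)^(1/2) = 1.00862^0.5, giving ln α = 0.004293.
Need α^N ≥ 4.47 ⇒ N ≥ ln(4.47) / ln α = 1.497 / 0.004293 = 348.76.
So at least 349 stages are needed.

349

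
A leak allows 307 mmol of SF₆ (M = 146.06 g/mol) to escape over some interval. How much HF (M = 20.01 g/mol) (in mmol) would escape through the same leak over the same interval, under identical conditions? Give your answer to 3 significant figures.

Since effusion rate ∝ 1/√M, rate_HF/rate_SF₆ = √(M_SF₆/M_HF) = √(146.06/20.01) = √7.299 = 2.702.
So the amount for HF is 307 × 2.702 = 829 mmol.

829 mmol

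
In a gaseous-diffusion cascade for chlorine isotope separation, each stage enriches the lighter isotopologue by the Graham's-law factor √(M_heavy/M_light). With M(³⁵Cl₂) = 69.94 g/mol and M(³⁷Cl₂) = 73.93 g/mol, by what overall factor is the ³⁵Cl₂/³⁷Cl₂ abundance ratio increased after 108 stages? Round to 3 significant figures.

The single-stage factor is √(M_heavy/M_light), so 108 stages give [√(73.93/69.94)]^108 = (73.93/69.94)^(108/2).
= 1.05705^54 = 20.0.

20.0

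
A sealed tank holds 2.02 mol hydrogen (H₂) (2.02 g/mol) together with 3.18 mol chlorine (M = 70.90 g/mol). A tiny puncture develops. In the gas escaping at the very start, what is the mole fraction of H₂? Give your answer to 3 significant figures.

The effusion rate of species i is ∝ p_i/√M_i ∝ n_i/√M_i.
Mole fraction of H₂ in the effusate = (n_H₂/√M_H₂) / (n_H₂/√M_H₂ + n_Cl₂/√M_Cl₂)
= (2.02/√2.02) / (2.02/√2.02 + 3.18/√70.90) = 1.421/(1.421 + 0.3777) = 0.790.

0.790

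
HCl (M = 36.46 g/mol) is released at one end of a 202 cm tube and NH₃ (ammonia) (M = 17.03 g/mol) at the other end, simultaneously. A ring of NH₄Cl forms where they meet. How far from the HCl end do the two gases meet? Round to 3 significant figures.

Distances travelled in equal time are proportional to diffusion rates, so d_HCl/d_NH₃ = √(M_NH₃/M_HCl) = √(17.03/36.46) = 0.6834.
With d_HCl + d_NH₃ = 202 cm, d_NH₃ = 202/(1 + 0.6834) = 120.0 cm.
d_HCl = 202 − 120.0 = 82.0 cm.

82.0 cm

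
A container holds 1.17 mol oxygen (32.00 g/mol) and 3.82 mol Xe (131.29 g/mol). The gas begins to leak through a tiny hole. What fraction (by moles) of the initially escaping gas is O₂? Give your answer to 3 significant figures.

Each component's effusion rate ∝ (its partial pressure)·(1/√M) ∝ n_i/√M_i.
x_O₂(eff) = (n_O₂/√M_O₂) / (n_O₂/√M_O₂ + n_Xe/√M_Xe)
= (1.17/√32.00) / (1.17/√32.00 + 3.82/√131.29) = 0.2068/(0.2068 + 0.3334) = 0.383.

0.383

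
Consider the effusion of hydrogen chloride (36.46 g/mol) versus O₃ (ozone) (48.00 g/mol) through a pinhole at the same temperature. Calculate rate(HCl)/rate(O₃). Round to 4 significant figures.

Since effusion rate ∝ 1/√M, rate_HCl/rate_O₃ = √(M_O₃/M_HCl) = √(48.00/36.46) = √1.317 = 1.147.

1.147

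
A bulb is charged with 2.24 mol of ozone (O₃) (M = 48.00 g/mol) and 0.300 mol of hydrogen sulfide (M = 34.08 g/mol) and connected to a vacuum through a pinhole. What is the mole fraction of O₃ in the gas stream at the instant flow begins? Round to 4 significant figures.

0.8629

Rate_i ∝ x_i/√M_i (Graham's law weighted by mole fraction), so the effusate composition follows n_i/√M_i.
x_O₃(eff) = (n_O₃/√M_O₃) / (n_O₃/√M_O₃ + n_H₂S/√M_H₂S)
= (2.24/√48.00) / (2.24/√48.00 + 0.300/√34.08) = 0.3233/(0.3233 + 0.05139) = 0.8629.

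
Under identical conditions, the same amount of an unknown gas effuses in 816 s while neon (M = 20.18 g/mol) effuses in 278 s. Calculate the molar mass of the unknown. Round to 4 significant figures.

Using Graham's law: t_X/t_Ne = √(M_X/M_Ne).
816/278 = 2.935 = √(M_X/20.18)
M_X = 20.18 × 2.935² = 20.18 × 8.616 = 173.9 g/mol

173.9 g/mol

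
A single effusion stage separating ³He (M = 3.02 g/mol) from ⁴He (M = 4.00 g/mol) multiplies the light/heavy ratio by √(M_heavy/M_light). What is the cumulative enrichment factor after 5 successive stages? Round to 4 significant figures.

2.019

The single-stage factor is √(M_heavy/M_light), so 5 stages give [√(4.00/3.02)]^5 = (4.00/3.02)^(5/2).
= 1.32450^(5/2) = 2.019.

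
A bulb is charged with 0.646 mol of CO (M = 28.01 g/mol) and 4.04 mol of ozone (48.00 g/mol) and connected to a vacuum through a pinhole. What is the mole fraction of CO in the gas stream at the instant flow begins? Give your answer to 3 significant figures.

Effusion rate of each component ∝ n_i/√M_i (partial pressure × 1/√M).
Mole fraction of CO in the effusate = (n_CO/√M_CO) / (n_CO/√M_CO + n_O₃/√M_O₃)
= (0.646/√28.01) / (0.646/√28.01 + 4.04/√48.00) = 0.1221/(0.1221 + 0.5831) = 0.173.

0.173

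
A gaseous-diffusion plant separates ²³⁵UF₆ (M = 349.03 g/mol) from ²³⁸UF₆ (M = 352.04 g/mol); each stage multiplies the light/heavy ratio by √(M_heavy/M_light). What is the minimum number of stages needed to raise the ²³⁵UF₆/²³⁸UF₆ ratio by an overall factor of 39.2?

Per stage α = (352.04/349.03)^(1/2) = 1.00862^0.5, giving ln α = 0.004293.
Need α^N ≥ 39.2 ⇒ N ≥ ln(39.2) / ln α = 3.669 / 0.004293 = 854.48.
So at least 855 stages are needed.

855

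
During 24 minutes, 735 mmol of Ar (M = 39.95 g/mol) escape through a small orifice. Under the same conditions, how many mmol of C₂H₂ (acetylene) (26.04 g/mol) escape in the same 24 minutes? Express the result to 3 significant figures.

910 mmol

From Graham's law, rate_C₂H₂/rate_Ar = √(M_Ar/M_C₂H₂) = √(39.95/26.04) = √1.534 = 1.239.
So the amount for C₂H₂ is 735 × 1.239 = 910 mmol.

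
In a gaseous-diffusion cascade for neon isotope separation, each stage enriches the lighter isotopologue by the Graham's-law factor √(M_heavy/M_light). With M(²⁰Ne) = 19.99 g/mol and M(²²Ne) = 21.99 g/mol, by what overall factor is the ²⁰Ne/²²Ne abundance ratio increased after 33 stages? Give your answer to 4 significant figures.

Each stage multiplies the ratio by α = √(21.99/19.99), so after 33 stages the overall factor is α^33 = (21.99/19.99)^(33/2).
= 1.10005^(33/2) = 4.823.

4.823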